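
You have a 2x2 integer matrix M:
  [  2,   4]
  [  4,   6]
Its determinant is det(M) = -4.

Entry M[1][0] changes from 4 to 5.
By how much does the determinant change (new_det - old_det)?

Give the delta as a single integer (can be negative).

Cofactor C_10 = -4
Entry delta = 5 - 4 = 1
Det delta = entry_delta * cofactor = 1 * -4 = -4

Answer: -4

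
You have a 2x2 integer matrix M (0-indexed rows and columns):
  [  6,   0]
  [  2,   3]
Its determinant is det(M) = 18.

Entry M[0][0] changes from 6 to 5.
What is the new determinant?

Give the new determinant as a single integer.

det is linear in row 0: changing M[0][0] by delta changes det by delta * cofactor(0,0).
Cofactor C_00 = (-1)^(0+0) * minor(0,0) = 3
Entry delta = 5 - 6 = -1
Det delta = -1 * 3 = -3
New det = 18 + -3 = 15

Answer: 15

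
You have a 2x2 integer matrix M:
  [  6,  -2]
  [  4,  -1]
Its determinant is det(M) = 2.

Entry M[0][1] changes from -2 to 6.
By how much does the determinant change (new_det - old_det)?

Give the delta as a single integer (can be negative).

Answer: -32

Derivation:
Cofactor C_01 = -4
Entry delta = 6 - -2 = 8
Det delta = entry_delta * cofactor = 8 * -4 = -32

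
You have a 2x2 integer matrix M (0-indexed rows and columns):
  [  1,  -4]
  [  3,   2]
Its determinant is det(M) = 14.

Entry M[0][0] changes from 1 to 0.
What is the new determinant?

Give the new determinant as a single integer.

det is linear in row 0: changing M[0][0] by delta changes det by delta * cofactor(0,0).
Cofactor C_00 = (-1)^(0+0) * minor(0,0) = 2
Entry delta = 0 - 1 = -1
Det delta = -1 * 2 = -2
New det = 14 + -2 = 12

Answer: 12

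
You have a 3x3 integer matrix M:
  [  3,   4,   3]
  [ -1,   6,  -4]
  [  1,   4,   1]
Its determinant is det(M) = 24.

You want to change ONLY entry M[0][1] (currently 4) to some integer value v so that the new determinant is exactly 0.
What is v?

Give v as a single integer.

det is linear in entry M[0][1]: det = old_det + (v - 4) * C_01
Cofactor C_01 = -3
Want det = 0: 24 + (v - 4) * -3 = 0
  (v - 4) = -24 / -3 = 8
  v = 4 + (8) = 12

Answer: 12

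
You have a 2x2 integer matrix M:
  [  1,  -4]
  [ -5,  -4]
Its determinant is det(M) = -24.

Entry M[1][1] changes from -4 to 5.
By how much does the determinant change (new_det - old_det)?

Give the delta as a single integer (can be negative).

Answer: 9

Derivation:
Cofactor C_11 = 1
Entry delta = 5 - -4 = 9
Det delta = entry_delta * cofactor = 9 * 1 = 9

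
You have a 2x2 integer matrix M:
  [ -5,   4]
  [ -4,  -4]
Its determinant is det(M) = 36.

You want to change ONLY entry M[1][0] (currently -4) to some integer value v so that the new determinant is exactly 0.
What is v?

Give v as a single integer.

det is linear in entry M[1][0]: det = old_det + (v - -4) * C_10
Cofactor C_10 = -4
Want det = 0: 36 + (v - -4) * -4 = 0
  (v - -4) = -36 / -4 = 9
  v = -4 + (9) = 5

Answer: 5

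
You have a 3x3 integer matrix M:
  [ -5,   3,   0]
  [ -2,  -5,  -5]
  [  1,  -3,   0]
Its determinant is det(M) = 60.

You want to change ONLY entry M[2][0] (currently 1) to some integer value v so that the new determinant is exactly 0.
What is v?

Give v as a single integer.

det is linear in entry M[2][0]: det = old_det + (v - 1) * C_20
Cofactor C_20 = -15
Want det = 0: 60 + (v - 1) * -15 = 0
  (v - 1) = -60 / -15 = 4
  v = 1 + (4) = 5

Answer: 5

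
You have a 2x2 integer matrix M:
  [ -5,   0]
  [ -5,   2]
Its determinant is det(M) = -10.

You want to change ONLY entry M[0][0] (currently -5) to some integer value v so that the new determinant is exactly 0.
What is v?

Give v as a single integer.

det is linear in entry M[0][0]: det = old_det + (v - -5) * C_00
Cofactor C_00 = 2
Want det = 0: -10 + (v - -5) * 2 = 0
  (v - -5) = 10 / 2 = 5
  v = -5 + (5) = 0

Answer: 0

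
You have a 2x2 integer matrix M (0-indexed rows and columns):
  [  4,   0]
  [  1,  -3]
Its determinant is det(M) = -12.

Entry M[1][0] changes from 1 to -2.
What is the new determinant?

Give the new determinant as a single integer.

det is linear in row 1: changing M[1][0] by delta changes det by delta * cofactor(1,0).
Cofactor C_10 = (-1)^(1+0) * minor(1,0) = 0
Entry delta = -2 - 1 = -3
Det delta = -3 * 0 = 0
New det = -12 + 0 = -12

Answer: -12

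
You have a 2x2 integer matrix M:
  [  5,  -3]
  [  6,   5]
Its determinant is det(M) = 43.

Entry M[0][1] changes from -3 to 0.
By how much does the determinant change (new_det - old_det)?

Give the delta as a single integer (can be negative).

Answer: -18

Derivation:
Cofactor C_01 = -6
Entry delta = 0 - -3 = 3
Det delta = entry_delta * cofactor = 3 * -6 = -18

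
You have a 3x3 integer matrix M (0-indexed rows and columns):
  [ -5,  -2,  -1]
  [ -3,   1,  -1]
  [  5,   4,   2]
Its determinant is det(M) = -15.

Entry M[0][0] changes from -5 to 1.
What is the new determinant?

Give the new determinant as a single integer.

det is linear in row 0: changing M[0][0] by delta changes det by delta * cofactor(0,0).
Cofactor C_00 = (-1)^(0+0) * minor(0,0) = 6
Entry delta = 1 - -5 = 6
Det delta = 6 * 6 = 36
New det = -15 + 36 = 21

Answer: 21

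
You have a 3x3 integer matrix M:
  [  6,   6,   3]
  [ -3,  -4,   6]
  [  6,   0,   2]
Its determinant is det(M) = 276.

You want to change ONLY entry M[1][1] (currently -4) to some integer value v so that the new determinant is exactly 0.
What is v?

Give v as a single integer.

det is linear in entry M[1][1]: det = old_det + (v - -4) * C_11
Cofactor C_11 = -6
Want det = 0: 276 + (v - -4) * -6 = 0
  (v - -4) = -276 / -6 = 46
  v = -4 + (46) = 42

Answer: 42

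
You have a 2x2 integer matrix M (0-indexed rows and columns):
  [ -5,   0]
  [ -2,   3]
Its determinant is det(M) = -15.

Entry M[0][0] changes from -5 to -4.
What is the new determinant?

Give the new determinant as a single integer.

det is linear in row 0: changing M[0][0] by delta changes det by delta * cofactor(0,0).
Cofactor C_00 = (-1)^(0+0) * minor(0,0) = 3
Entry delta = -4 - -5 = 1
Det delta = 1 * 3 = 3
New det = -15 + 3 = -12

Answer: -12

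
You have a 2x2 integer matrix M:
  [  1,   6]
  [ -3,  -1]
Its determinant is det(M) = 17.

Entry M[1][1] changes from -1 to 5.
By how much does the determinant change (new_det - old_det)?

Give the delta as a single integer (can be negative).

Cofactor C_11 = 1
Entry delta = 5 - -1 = 6
Det delta = entry_delta * cofactor = 6 * 1 = 6

Answer: 6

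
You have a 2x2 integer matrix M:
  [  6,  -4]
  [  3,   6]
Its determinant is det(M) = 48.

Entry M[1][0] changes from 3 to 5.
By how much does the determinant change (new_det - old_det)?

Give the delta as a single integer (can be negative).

Answer: 8

Derivation:
Cofactor C_10 = 4
Entry delta = 5 - 3 = 2
Det delta = entry_delta * cofactor = 2 * 4 = 8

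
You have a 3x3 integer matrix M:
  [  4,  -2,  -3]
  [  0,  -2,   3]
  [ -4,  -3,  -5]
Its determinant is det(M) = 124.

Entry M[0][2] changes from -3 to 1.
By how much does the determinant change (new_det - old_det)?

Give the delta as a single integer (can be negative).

Answer: -32

Derivation:
Cofactor C_02 = -8
Entry delta = 1 - -3 = 4
Det delta = entry_delta * cofactor = 4 * -8 = -32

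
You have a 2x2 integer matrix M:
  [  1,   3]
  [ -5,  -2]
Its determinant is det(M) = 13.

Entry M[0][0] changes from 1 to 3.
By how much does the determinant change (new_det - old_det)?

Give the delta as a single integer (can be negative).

Answer: -4

Derivation:
Cofactor C_00 = -2
Entry delta = 3 - 1 = 2
Det delta = entry_delta * cofactor = 2 * -2 = -4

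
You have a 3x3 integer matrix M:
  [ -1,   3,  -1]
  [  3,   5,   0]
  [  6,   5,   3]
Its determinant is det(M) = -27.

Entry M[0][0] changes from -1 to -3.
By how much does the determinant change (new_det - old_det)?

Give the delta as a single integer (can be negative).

Cofactor C_00 = 15
Entry delta = -3 - -1 = -2
Det delta = entry_delta * cofactor = -2 * 15 = -30

Answer: -30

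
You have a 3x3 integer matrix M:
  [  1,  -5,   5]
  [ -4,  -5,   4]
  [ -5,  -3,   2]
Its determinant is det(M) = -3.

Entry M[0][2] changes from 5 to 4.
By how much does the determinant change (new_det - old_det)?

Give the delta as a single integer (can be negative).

Cofactor C_02 = -13
Entry delta = 4 - 5 = -1
Det delta = entry_delta * cofactor = -1 * -13 = 13

Answer: 13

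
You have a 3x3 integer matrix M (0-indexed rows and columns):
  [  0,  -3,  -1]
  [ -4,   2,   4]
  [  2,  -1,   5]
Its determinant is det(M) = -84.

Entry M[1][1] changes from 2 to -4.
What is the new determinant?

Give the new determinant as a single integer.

det is linear in row 1: changing M[1][1] by delta changes det by delta * cofactor(1,1).
Cofactor C_11 = (-1)^(1+1) * minor(1,1) = 2
Entry delta = -4 - 2 = -6
Det delta = -6 * 2 = -12
New det = -84 + -12 = -96

Answer: -96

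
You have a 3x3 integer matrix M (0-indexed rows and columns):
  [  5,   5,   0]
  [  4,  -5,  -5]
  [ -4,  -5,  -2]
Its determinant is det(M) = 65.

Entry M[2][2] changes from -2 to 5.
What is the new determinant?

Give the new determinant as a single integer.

Answer: -250

Derivation:
det is linear in row 2: changing M[2][2] by delta changes det by delta * cofactor(2,2).
Cofactor C_22 = (-1)^(2+2) * minor(2,2) = -45
Entry delta = 5 - -2 = 7
Det delta = 7 * -45 = -315
New det = 65 + -315 = -250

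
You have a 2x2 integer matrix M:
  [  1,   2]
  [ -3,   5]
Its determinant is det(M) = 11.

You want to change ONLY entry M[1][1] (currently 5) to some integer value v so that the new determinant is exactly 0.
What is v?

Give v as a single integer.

det is linear in entry M[1][1]: det = old_det + (v - 5) * C_11
Cofactor C_11 = 1
Want det = 0: 11 + (v - 5) * 1 = 0
  (v - 5) = -11 / 1 = -11
  v = 5 + (-11) = -6

Answer: -6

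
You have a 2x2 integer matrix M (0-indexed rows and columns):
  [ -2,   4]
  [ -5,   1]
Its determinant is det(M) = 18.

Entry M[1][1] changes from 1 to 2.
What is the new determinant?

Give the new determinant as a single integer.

det is linear in row 1: changing M[1][1] by delta changes det by delta * cofactor(1,1).
Cofactor C_11 = (-1)^(1+1) * minor(1,1) = -2
Entry delta = 2 - 1 = 1
Det delta = 1 * -2 = -2
New det = 18 + -2 = 16

Answer: 16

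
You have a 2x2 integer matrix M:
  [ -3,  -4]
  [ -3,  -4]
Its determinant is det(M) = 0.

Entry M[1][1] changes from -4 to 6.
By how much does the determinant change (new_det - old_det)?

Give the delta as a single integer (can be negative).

Answer: -30

Derivation:
Cofactor C_11 = -3
Entry delta = 6 - -4 = 10
Det delta = entry_delta * cofactor = 10 * -3 = -30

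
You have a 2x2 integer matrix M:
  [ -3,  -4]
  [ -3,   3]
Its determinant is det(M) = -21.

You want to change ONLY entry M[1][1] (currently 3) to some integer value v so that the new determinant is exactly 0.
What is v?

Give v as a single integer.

det is linear in entry M[1][1]: det = old_det + (v - 3) * C_11
Cofactor C_11 = -3
Want det = 0: -21 + (v - 3) * -3 = 0
  (v - 3) = 21 / -3 = -7
  v = 3 + (-7) = -4

Answer: -4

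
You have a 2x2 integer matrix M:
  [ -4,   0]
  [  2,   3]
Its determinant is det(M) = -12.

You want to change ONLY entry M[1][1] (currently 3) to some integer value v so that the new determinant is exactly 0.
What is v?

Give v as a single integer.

Answer: 0

Derivation:
det is linear in entry M[1][1]: det = old_det + (v - 3) * C_11
Cofactor C_11 = -4
Want det = 0: -12 + (v - 3) * -4 = 0
  (v - 3) = 12 / -4 = -3
  v = 3 + (-3) = 0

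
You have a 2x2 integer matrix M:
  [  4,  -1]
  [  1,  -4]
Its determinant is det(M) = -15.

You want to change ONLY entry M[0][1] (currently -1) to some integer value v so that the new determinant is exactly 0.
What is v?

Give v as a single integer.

Answer: -16

Derivation:
det is linear in entry M[0][1]: det = old_det + (v - -1) * C_01
Cofactor C_01 = -1
Want det = 0: -15 + (v - -1) * -1 = 0
  (v - -1) = 15 / -1 = -15
  v = -1 + (-15) = -16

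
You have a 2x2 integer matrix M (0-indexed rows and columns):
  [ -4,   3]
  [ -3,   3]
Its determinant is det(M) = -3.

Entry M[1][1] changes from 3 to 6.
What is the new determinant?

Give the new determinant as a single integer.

Answer: -15

Derivation:
det is linear in row 1: changing M[1][1] by delta changes det by delta * cofactor(1,1).
Cofactor C_11 = (-1)^(1+1) * minor(1,1) = -4
Entry delta = 6 - 3 = 3
Det delta = 3 * -4 = -12
New det = -3 + -12 = -15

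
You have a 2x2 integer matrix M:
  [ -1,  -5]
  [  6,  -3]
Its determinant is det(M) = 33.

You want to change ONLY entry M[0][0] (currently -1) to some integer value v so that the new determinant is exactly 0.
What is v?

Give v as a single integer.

det is linear in entry M[0][0]: det = old_det + (v - -1) * C_00
Cofactor C_00 = -3
Want det = 0: 33 + (v - -1) * -3 = 0
  (v - -1) = -33 / -3 = 11
  v = -1 + (11) = 10

Answer: 10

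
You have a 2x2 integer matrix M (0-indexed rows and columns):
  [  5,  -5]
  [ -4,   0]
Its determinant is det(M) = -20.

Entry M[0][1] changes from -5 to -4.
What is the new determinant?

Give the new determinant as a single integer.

det is linear in row 0: changing M[0][1] by delta changes det by delta * cofactor(0,1).
Cofactor C_01 = (-1)^(0+1) * minor(0,1) = 4
Entry delta = -4 - -5 = 1
Det delta = 1 * 4 = 4
New det = -20 + 4 = -16

Answer: -16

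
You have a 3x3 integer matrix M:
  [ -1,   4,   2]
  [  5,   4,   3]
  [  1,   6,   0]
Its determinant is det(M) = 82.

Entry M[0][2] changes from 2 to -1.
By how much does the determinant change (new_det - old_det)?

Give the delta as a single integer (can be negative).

Cofactor C_02 = 26
Entry delta = -1 - 2 = -3
Det delta = entry_delta * cofactor = -3 * 26 = -78

Answer: -78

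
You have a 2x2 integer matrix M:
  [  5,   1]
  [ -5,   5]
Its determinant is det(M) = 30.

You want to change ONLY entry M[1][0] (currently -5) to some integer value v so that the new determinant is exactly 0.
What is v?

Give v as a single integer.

Answer: 25

Derivation:
det is linear in entry M[1][0]: det = old_det + (v - -5) * C_10
Cofactor C_10 = -1
Want det = 0: 30 + (v - -5) * -1 = 0
  (v - -5) = -30 / -1 = 30
  v = -5 + (30) = 25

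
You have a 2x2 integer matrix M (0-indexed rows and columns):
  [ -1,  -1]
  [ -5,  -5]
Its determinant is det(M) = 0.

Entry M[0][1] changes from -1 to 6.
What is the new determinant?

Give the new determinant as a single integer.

Answer: 35

Derivation:
det is linear in row 0: changing M[0][1] by delta changes det by delta * cofactor(0,1).
Cofactor C_01 = (-1)^(0+1) * minor(0,1) = 5
Entry delta = 6 - -1 = 7
Det delta = 7 * 5 = 35
New det = 0 + 35 = 35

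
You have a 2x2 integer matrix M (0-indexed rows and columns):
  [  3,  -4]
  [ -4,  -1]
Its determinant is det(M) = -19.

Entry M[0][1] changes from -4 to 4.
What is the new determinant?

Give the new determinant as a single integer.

Answer: 13

Derivation:
det is linear in row 0: changing M[0][1] by delta changes det by delta * cofactor(0,1).
Cofactor C_01 = (-1)^(0+1) * minor(0,1) = 4
Entry delta = 4 - -4 = 8
Det delta = 8 * 4 = 32
New det = -19 + 32 = 13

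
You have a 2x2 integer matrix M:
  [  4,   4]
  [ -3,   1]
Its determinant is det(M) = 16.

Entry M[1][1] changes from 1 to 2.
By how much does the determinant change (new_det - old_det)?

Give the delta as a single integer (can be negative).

Answer: 4

Derivation:
Cofactor C_11 = 4
Entry delta = 2 - 1 = 1
Det delta = entry_delta * cofactor = 1 * 4 = 4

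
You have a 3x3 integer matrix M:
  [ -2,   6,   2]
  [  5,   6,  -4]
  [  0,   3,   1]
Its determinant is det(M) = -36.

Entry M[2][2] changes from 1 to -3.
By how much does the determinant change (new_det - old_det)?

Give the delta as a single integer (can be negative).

Answer: 168

Derivation:
Cofactor C_22 = -42
Entry delta = -3 - 1 = -4
Det delta = entry_delta * cofactor = -4 * -42 = 168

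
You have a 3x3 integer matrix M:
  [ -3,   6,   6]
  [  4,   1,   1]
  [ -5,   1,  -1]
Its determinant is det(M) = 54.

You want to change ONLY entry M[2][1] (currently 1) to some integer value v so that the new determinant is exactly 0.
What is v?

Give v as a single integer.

Answer: -1

Derivation:
det is linear in entry M[2][1]: det = old_det + (v - 1) * C_21
Cofactor C_21 = 27
Want det = 0: 54 + (v - 1) * 27 = 0
  (v - 1) = -54 / 27 = -2
  v = 1 + (-2) = -1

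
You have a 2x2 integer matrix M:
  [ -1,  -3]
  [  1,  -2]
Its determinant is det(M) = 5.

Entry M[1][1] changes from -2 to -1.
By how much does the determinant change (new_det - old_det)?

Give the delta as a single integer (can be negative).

Cofactor C_11 = -1
Entry delta = -1 - -2 = 1
Det delta = entry_delta * cofactor = 1 * -1 = -1

Answer: -1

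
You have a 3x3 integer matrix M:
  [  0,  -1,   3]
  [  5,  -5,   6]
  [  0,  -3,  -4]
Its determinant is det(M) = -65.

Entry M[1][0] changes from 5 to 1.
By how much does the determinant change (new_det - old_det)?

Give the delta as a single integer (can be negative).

Cofactor C_10 = -13
Entry delta = 1 - 5 = -4
Det delta = entry_delta * cofactor = -4 * -13 = 52

Answer: 52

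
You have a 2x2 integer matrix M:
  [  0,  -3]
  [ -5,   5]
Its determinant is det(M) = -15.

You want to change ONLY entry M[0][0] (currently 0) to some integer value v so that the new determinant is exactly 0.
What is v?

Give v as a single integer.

det is linear in entry M[0][0]: det = old_det + (v - 0) * C_00
Cofactor C_00 = 5
Want det = 0: -15 + (v - 0) * 5 = 0
  (v - 0) = 15 / 5 = 3
  v = 0 + (3) = 3

Answer: 3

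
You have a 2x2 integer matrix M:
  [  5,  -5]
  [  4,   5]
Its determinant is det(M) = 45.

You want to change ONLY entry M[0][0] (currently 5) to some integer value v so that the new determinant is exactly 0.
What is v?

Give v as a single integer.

Answer: -4

Derivation:
det is linear in entry M[0][0]: det = old_det + (v - 5) * C_00
Cofactor C_00 = 5
Want det = 0: 45 + (v - 5) * 5 = 0
  (v - 5) = -45 / 5 = -9
  v = 5 + (-9) = -4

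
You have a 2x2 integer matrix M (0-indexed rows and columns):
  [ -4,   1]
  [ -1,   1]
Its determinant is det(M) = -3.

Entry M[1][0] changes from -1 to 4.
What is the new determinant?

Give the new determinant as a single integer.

Answer: -8

Derivation:
det is linear in row 1: changing M[1][0] by delta changes det by delta * cofactor(1,0).
Cofactor C_10 = (-1)^(1+0) * minor(1,0) = -1
Entry delta = 4 - -1 = 5
Det delta = 5 * -1 = -5
New det = -3 + -5 = -8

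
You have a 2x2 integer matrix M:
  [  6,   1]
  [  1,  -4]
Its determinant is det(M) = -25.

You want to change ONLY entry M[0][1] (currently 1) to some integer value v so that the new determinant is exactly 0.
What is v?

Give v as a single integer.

det is linear in entry M[0][1]: det = old_det + (v - 1) * C_01
Cofactor C_01 = -1
Want det = 0: -25 + (v - 1) * -1 = 0
  (v - 1) = 25 / -1 = -25
  v = 1 + (-25) = -24

Answer: -24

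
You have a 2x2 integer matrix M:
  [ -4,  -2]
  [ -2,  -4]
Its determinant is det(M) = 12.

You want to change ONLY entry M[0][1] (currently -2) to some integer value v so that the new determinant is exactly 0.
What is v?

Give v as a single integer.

Answer: -8

Derivation:
det is linear in entry M[0][1]: det = old_det + (v - -2) * C_01
Cofactor C_01 = 2
Want det = 0: 12 + (v - -2) * 2 = 0
  (v - -2) = -12 / 2 = -6
  v = -2 + (-6) = -8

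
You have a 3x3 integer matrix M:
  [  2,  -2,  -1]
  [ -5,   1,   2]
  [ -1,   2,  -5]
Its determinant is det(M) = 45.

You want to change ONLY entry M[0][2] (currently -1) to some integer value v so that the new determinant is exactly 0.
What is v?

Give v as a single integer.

det is linear in entry M[0][2]: det = old_det + (v - -1) * C_02
Cofactor C_02 = -9
Want det = 0: 45 + (v - -1) * -9 = 0
  (v - -1) = -45 / -9 = 5
  v = -1 + (5) = 4

Answer: 4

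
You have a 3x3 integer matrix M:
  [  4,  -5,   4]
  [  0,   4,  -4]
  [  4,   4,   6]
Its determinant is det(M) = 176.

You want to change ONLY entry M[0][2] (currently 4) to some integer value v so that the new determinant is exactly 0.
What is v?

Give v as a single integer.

Answer: 15

Derivation:
det is linear in entry M[0][2]: det = old_det + (v - 4) * C_02
Cofactor C_02 = -16
Want det = 0: 176 + (v - 4) * -16 = 0
  (v - 4) = -176 / -16 = 11
  v = 4 + (11) = 15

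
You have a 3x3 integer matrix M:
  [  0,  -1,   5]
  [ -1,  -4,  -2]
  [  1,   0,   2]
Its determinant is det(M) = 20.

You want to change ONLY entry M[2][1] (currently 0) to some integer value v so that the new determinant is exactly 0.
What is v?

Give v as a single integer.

Answer: 4

Derivation:
det is linear in entry M[2][1]: det = old_det + (v - 0) * C_21
Cofactor C_21 = -5
Want det = 0: 20 + (v - 0) * -5 = 0
  (v - 0) = -20 / -5 = 4
  v = 0 + (4) = 4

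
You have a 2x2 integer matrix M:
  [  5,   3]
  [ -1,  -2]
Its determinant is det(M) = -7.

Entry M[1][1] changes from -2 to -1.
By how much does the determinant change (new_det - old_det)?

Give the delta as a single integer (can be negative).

Answer: 5

Derivation:
Cofactor C_11 = 5
Entry delta = -1 - -2 = 1
Det delta = entry_delta * cofactor = 1 * 5 = 5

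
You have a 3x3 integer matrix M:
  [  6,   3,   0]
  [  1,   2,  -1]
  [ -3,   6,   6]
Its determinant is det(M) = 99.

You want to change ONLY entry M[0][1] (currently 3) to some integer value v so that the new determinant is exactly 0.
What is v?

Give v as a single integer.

det is linear in entry M[0][1]: det = old_det + (v - 3) * C_01
Cofactor C_01 = -3
Want det = 0: 99 + (v - 3) * -3 = 0
  (v - 3) = -99 / -3 = 33
  v = 3 + (33) = 36

Answer: 36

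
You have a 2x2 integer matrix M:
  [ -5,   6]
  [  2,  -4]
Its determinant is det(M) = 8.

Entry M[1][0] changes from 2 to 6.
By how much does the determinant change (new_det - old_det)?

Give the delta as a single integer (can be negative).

Answer: -24

Derivation:
Cofactor C_10 = -6
Entry delta = 6 - 2 = 4
Det delta = entry_delta * cofactor = 4 * -6 = -24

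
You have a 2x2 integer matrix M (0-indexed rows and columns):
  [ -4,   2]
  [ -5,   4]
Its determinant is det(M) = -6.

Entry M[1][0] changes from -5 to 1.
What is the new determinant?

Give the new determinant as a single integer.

det is linear in row 1: changing M[1][0] by delta changes det by delta * cofactor(1,0).
Cofactor C_10 = (-1)^(1+0) * minor(1,0) = -2
Entry delta = 1 - -5 = 6
Det delta = 6 * -2 = -12
New det = -6 + -12 = -18

Answer: -18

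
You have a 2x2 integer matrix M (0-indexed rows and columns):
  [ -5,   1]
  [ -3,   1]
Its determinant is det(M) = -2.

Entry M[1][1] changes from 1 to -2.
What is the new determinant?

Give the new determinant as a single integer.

Answer: 13

Derivation:
det is linear in row 1: changing M[1][1] by delta changes det by delta * cofactor(1,1).
Cofactor C_11 = (-1)^(1+1) * minor(1,1) = -5
Entry delta = -2 - 1 = -3
Det delta = -3 * -5 = 15
New det = -2 + 15 = 13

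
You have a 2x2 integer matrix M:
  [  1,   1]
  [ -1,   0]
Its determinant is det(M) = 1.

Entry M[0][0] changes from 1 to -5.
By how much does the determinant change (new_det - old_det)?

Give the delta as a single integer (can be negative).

Cofactor C_00 = 0
Entry delta = -5 - 1 = -6
Det delta = entry_delta * cofactor = -6 * 0 = 0

Answer: 0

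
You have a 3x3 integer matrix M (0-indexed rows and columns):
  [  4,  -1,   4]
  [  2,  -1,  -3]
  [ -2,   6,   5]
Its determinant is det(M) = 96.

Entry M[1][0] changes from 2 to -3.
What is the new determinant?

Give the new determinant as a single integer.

Answer: -49

Derivation:
det is linear in row 1: changing M[1][0] by delta changes det by delta * cofactor(1,0).
Cofactor C_10 = (-1)^(1+0) * minor(1,0) = 29
Entry delta = -3 - 2 = -5
Det delta = -5 * 29 = -145
New det = 96 + -145 = -49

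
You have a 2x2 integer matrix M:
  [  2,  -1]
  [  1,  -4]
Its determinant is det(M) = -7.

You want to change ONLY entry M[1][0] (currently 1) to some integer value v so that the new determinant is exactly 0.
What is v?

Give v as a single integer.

Answer: 8

Derivation:
det is linear in entry M[1][0]: det = old_det + (v - 1) * C_10
Cofactor C_10 = 1
Want det = 0: -7 + (v - 1) * 1 = 0
  (v - 1) = 7 / 1 = 7
  v = 1 + (7) = 8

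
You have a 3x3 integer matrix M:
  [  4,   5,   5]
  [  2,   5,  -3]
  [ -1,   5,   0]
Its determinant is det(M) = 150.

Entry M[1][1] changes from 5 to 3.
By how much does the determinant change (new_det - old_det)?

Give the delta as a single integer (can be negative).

Answer: -10

Derivation:
Cofactor C_11 = 5
Entry delta = 3 - 5 = -2
Det delta = entry_delta * cofactor = -2 * 5 = -10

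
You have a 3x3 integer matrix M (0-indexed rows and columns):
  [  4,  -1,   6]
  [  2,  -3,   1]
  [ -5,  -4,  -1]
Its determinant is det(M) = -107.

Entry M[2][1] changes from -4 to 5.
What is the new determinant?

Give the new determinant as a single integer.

Answer: -35

Derivation:
det is linear in row 2: changing M[2][1] by delta changes det by delta * cofactor(2,1).
Cofactor C_21 = (-1)^(2+1) * minor(2,1) = 8
Entry delta = 5 - -4 = 9
Det delta = 9 * 8 = 72
New det = -107 + 72 = -35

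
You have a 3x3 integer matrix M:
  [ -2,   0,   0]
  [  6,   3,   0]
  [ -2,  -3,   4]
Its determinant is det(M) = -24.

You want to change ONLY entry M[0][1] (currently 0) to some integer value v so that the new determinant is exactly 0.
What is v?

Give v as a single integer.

det is linear in entry M[0][1]: det = old_det + (v - 0) * C_01
Cofactor C_01 = -24
Want det = 0: -24 + (v - 0) * -24 = 0
  (v - 0) = 24 / -24 = -1
  v = 0 + (-1) = -1

Answer: -1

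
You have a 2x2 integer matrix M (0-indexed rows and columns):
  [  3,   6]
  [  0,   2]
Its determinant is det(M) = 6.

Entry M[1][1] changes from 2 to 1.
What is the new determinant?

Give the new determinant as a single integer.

Answer: 3

Derivation:
det is linear in row 1: changing M[1][1] by delta changes det by delta * cofactor(1,1).
Cofactor C_11 = (-1)^(1+1) * minor(1,1) = 3
Entry delta = 1 - 2 = -1
Det delta = -1 * 3 = -3
New det = 6 + -3 = 3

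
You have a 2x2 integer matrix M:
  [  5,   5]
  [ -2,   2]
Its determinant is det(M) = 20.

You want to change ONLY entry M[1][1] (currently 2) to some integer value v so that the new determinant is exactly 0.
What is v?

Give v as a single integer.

Answer: -2

Derivation:
det is linear in entry M[1][1]: det = old_det + (v - 2) * C_11
Cofactor C_11 = 5
Want det = 0: 20 + (v - 2) * 5 = 0
  (v - 2) = -20 / 5 = -4
  v = 2 + (-4) = -2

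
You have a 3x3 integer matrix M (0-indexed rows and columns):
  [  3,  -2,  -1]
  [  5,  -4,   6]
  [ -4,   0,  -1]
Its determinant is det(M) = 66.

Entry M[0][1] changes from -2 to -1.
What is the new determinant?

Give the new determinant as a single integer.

Answer: 47

Derivation:
det is linear in row 0: changing M[0][1] by delta changes det by delta * cofactor(0,1).
Cofactor C_01 = (-1)^(0+1) * minor(0,1) = -19
Entry delta = -1 - -2 = 1
Det delta = 1 * -19 = -19
New det = 66 + -19 = 47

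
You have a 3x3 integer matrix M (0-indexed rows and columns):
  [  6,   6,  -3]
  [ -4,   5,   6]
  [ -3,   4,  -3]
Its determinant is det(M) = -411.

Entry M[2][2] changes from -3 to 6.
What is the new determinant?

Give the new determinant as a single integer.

det is linear in row 2: changing M[2][2] by delta changes det by delta * cofactor(2,2).
Cofactor C_22 = (-1)^(2+2) * minor(2,2) = 54
Entry delta = 6 - -3 = 9
Det delta = 9 * 54 = 486
New det = -411 + 486 = 75

Answer: 75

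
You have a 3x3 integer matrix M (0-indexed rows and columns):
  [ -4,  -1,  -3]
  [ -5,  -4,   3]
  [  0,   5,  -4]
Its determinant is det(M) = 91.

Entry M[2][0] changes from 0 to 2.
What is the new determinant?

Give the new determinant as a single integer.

Answer: 61

Derivation:
det is linear in row 2: changing M[2][0] by delta changes det by delta * cofactor(2,0).
Cofactor C_20 = (-1)^(2+0) * minor(2,0) = -15
Entry delta = 2 - 0 = 2
Det delta = 2 * -15 = -30
New det = 91 + -30 = 61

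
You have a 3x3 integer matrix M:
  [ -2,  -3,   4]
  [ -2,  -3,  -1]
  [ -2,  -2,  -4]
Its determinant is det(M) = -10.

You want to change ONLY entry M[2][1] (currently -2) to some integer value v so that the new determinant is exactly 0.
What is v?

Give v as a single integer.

Answer: -3

Derivation:
det is linear in entry M[2][1]: det = old_det + (v - -2) * C_21
Cofactor C_21 = -10
Want det = 0: -10 + (v - -2) * -10 = 0
  (v - -2) = 10 / -10 = -1
  v = -2 + (-1) = -3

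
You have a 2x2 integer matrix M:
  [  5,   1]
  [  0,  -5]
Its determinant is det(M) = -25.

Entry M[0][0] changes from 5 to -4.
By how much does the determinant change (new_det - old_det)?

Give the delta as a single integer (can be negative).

Answer: 45

Derivation:
Cofactor C_00 = -5
Entry delta = -4 - 5 = -9
Det delta = entry_delta * cofactor = -9 * -5 = 45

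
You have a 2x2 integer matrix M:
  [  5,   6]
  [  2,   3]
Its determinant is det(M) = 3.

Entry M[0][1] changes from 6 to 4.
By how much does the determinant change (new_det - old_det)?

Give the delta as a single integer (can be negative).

Cofactor C_01 = -2
Entry delta = 4 - 6 = -2
Det delta = entry_delta * cofactor = -2 * -2 = 4

Answer: 4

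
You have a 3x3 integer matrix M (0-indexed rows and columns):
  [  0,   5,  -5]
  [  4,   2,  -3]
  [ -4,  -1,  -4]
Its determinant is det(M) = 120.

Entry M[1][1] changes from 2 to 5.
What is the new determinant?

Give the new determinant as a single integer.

det is linear in row 1: changing M[1][1] by delta changes det by delta * cofactor(1,1).
Cofactor C_11 = (-1)^(1+1) * minor(1,1) = -20
Entry delta = 5 - 2 = 3
Det delta = 3 * -20 = -60
New det = 120 + -60 = 60

Answer: 60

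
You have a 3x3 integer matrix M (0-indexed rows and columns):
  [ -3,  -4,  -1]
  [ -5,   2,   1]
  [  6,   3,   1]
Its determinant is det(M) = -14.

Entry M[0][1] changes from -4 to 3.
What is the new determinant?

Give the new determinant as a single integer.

Answer: 63

Derivation:
det is linear in row 0: changing M[0][1] by delta changes det by delta * cofactor(0,1).
Cofactor C_01 = (-1)^(0+1) * minor(0,1) = 11
Entry delta = 3 - -4 = 7
Det delta = 7 * 11 = 77
New det = -14 + 77 = 63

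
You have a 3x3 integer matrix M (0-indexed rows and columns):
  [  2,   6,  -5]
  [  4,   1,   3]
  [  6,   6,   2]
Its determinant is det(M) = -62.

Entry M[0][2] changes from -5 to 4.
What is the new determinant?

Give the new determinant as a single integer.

det is linear in row 0: changing M[0][2] by delta changes det by delta * cofactor(0,2).
Cofactor C_02 = (-1)^(0+2) * minor(0,2) = 18
Entry delta = 4 - -5 = 9
Det delta = 9 * 18 = 162
New det = -62 + 162 = 100

Answer: 100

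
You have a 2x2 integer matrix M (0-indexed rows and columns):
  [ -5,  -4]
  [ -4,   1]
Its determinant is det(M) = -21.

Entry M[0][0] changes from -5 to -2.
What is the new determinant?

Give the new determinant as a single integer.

det is linear in row 0: changing M[0][0] by delta changes det by delta * cofactor(0,0).
Cofactor C_00 = (-1)^(0+0) * minor(0,0) = 1
Entry delta = -2 - -5 = 3
Det delta = 3 * 1 = 3
New det = -21 + 3 = -18

Answer: -18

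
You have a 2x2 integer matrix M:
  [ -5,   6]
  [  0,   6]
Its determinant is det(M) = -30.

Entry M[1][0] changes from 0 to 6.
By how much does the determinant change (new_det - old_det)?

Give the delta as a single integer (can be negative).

Answer: -36

Derivation:
Cofactor C_10 = -6
Entry delta = 6 - 0 = 6
Det delta = entry_delta * cofactor = 6 * -6 = -36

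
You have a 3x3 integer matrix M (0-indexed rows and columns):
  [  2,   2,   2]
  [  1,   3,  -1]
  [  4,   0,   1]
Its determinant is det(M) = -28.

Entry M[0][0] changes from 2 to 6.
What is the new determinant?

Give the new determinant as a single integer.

det is linear in row 0: changing M[0][0] by delta changes det by delta * cofactor(0,0).
Cofactor C_00 = (-1)^(0+0) * minor(0,0) = 3
Entry delta = 6 - 2 = 4
Det delta = 4 * 3 = 12
New det = -28 + 12 = -16

Answer: -16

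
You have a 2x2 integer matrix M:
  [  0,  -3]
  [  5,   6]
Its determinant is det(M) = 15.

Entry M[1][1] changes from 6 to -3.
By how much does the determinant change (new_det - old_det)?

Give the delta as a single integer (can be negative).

Cofactor C_11 = 0
Entry delta = -3 - 6 = -9
Det delta = entry_delta * cofactor = -9 * 0 = 0

Answer: 0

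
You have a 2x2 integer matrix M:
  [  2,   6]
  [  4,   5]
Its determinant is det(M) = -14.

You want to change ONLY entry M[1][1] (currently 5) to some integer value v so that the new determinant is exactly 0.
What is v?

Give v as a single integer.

det is linear in entry M[1][1]: det = old_det + (v - 5) * C_11
Cofactor C_11 = 2
Want det = 0: -14 + (v - 5) * 2 = 0
  (v - 5) = 14 / 2 = 7
  v = 5 + (7) = 12

Answer: 12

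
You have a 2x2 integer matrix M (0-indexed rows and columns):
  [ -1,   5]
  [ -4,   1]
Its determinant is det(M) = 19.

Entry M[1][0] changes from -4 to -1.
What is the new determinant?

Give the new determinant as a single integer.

Answer: 4

Derivation:
det is linear in row 1: changing M[1][0] by delta changes det by delta * cofactor(1,0).
Cofactor C_10 = (-1)^(1+0) * minor(1,0) = -5
Entry delta = -1 - -4 = 3
Det delta = 3 * -5 = -15
New det = 19 + -15 = 4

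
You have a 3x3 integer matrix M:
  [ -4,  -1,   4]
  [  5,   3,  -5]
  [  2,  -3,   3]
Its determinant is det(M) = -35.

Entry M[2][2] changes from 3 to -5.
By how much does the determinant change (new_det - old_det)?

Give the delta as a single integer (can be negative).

Cofactor C_22 = -7
Entry delta = -5 - 3 = -8
Det delta = entry_delta * cofactor = -8 * -7 = 56

Answer: 56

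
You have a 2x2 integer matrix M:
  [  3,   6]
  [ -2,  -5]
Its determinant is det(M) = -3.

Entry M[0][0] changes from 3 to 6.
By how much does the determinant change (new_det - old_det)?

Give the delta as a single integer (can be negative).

Cofactor C_00 = -5
Entry delta = 6 - 3 = 3
Det delta = entry_delta * cofactor = 3 * -5 = -15

Answer: -15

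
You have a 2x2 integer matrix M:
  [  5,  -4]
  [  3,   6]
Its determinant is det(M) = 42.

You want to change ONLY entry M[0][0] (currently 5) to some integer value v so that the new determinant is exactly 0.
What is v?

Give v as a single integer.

Answer: -2

Derivation:
det is linear in entry M[0][0]: det = old_det + (v - 5) * C_00
Cofactor C_00 = 6
Want det = 0: 42 + (v - 5) * 6 = 0
  (v - 5) = -42 / 6 = -7
  v = 5 + (-7) = -2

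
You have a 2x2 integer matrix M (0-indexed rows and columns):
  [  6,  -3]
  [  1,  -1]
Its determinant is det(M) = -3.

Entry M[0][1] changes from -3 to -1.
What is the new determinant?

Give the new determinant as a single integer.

Answer: -5

Derivation:
det is linear in row 0: changing M[0][1] by delta changes det by delta * cofactor(0,1).
Cofactor C_01 = (-1)^(0+1) * minor(0,1) = -1
Entry delta = -1 - -3 = 2
Det delta = 2 * -1 = -2
New det = -3 + -2 = -5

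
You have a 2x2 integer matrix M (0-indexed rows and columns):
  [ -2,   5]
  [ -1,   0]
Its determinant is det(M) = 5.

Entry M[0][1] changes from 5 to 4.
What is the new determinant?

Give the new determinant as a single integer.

det is linear in row 0: changing M[0][1] by delta changes det by delta * cofactor(0,1).
Cofactor C_01 = (-1)^(0+1) * minor(0,1) = 1
Entry delta = 4 - 5 = -1
Det delta = -1 * 1 = -1
New det = 5 + -1 = 4

Answer: 4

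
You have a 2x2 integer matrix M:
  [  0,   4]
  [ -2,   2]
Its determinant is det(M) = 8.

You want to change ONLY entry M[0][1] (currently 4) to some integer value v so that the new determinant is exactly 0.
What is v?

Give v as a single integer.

Answer: 0

Derivation:
det is linear in entry M[0][1]: det = old_det + (v - 4) * C_01
Cofactor C_01 = 2
Want det = 0: 8 + (v - 4) * 2 = 0
  (v - 4) = -8 / 2 = -4
  v = 4 + (-4) = 0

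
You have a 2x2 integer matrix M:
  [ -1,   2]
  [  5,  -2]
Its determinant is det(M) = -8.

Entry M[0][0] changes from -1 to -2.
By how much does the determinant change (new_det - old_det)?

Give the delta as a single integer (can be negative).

Answer: 2

Derivation:
Cofactor C_00 = -2
Entry delta = -2 - -1 = -1
Det delta = entry_delta * cofactor = -1 * -2 = 2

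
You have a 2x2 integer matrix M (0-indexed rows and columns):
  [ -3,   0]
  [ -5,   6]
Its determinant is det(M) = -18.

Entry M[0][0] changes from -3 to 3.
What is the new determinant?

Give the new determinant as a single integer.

det is linear in row 0: changing M[0][0] by delta changes det by delta * cofactor(0,0).
Cofactor C_00 = (-1)^(0+0) * minor(0,0) = 6
Entry delta = 3 - -3 = 6
Det delta = 6 * 6 = 36
New det = -18 + 36 = 18

Answer: 18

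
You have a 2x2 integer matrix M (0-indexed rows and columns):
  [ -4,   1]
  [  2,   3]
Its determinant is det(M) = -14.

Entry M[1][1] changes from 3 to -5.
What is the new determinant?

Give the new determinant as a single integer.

Answer: 18

Derivation:
det is linear in row 1: changing M[1][1] by delta changes det by delta * cofactor(1,1).
Cofactor C_11 = (-1)^(1+1) * minor(1,1) = -4
Entry delta = -5 - 3 = -8
Det delta = -8 * -4 = 32
New det = -14 + 32 = 18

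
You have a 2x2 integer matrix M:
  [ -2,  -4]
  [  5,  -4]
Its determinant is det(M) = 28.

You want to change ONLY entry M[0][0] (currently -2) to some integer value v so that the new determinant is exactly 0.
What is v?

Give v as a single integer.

det is linear in entry M[0][0]: det = old_det + (v - -2) * C_00
Cofactor C_00 = -4
Want det = 0: 28 + (v - -2) * -4 = 0
  (v - -2) = -28 / -4 = 7
  v = -2 + (7) = 5

Answer: 5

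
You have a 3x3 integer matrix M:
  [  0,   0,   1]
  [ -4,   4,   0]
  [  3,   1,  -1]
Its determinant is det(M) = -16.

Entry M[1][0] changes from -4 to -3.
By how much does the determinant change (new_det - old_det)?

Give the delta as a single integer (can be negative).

Cofactor C_10 = 1
Entry delta = -3 - -4 = 1
Det delta = entry_delta * cofactor = 1 * 1 = 1

Answer: 1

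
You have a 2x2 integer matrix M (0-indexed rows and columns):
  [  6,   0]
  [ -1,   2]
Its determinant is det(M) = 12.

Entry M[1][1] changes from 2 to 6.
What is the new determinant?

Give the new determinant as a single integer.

det is linear in row 1: changing M[1][1] by delta changes det by delta * cofactor(1,1).
Cofactor C_11 = (-1)^(1+1) * minor(1,1) = 6
Entry delta = 6 - 2 = 4
Det delta = 4 * 6 = 24
New det = 12 + 24 = 36

Answer: 36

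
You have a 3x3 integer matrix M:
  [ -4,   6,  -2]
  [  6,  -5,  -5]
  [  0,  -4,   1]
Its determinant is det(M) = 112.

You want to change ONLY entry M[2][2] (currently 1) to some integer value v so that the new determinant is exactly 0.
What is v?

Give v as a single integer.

det is linear in entry M[2][2]: det = old_det + (v - 1) * C_22
Cofactor C_22 = -16
Want det = 0: 112 + (v - 1) * -16 = 0
  (v - 1) = -112 / -16 = 7
  v = 1 + (7) = 8

Answer: 8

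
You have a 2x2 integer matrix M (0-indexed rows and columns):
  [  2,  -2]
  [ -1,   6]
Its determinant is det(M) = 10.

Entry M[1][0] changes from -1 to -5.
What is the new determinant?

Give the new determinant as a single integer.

det is linear in row 1: changing M[1][0] by delta changes det by delta * cofactor(1,0).
Cofactor C_10 = (-1)^(1+0) * minor(1,0) = 2
Entry delta = -5 - -1 = -4
Det delta = -4 * 2 = -8
New det = 10 + -8 = 2

Answer: 2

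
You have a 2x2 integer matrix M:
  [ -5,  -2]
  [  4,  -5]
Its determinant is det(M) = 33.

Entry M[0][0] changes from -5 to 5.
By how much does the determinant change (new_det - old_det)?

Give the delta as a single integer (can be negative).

Answer: -50

Derivation:
Cofactor C_00 = -5
Entry delta = 5 - -5 = 10
Det delta = entry_delta * cofactor = 10 * -5 = -50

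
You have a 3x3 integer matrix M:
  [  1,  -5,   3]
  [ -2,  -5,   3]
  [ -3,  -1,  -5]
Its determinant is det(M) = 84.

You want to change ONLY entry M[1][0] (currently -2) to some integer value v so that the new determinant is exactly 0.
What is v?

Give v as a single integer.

Answer: 1

Derivation:
det is linear in entry M[1][0]: det = old_det + (v - -2) * C_10
Cofactor C_10 = -28
Want det = 0: 84 + (v - -2) * -28 = 0
  (v - -2) = -84 / -28 = 3
  v = -2 + (3) = 1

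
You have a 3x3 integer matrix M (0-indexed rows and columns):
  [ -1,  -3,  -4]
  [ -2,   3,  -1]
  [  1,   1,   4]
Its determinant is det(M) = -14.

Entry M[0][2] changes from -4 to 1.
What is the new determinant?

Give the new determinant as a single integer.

det is linear in row 0: changing M[0][2] by delta changes det by delta * cofactor(0,2).
Cofactor C_02 = (-1)^(0+2) * minor(0,2) = -5
Entry delta = 1 - -4 = 5
Det delta = 5 * -5 = -25
New det = -14 + -25 = -39

Answer: -39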